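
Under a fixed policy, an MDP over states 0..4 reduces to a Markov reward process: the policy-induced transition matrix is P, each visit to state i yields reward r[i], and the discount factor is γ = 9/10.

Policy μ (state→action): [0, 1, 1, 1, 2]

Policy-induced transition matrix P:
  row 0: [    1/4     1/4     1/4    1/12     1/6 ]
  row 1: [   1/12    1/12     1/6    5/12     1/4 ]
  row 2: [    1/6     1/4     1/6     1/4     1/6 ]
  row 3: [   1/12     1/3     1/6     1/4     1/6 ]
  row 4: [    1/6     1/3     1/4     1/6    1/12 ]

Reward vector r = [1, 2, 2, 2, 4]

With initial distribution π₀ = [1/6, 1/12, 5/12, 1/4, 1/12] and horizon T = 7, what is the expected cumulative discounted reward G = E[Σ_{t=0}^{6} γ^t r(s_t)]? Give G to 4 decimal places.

G = 11.2900

t=0: π = [0.1667, 0.0833, 0.4167, 0.2500, 0.0833], E[r] = 2.0000, γ^t·E[r] = 2.000000, running G = 2.000000
t=1: π = [0.1528, 0.2639, 0.1875, 0.2292, 0.1667], E[r] = 2.1806, γ^t·E[r] = 1.962500, running G = 3.962500
t=2: π = [0.1383, 0.2390, 0.1933, 0.2546, 0.1748], E[r] = 2.2112, γ^t·E[r] = 1.791094, running G = 5.753594
t=3: π = [0.1371, 0.2459, 0.1928, 0.2522, 0.1720], E[r] = 2.2070, γ^t·E[r] = 1.608891, running G = 7.362484
t=4: π = [0.1366, 0.2444, 0.1924, 0.2538, 0.1728], E[r] = 2.2091, γ^t·E[r] = 1.449378, running G = 8.811862
t=5: π = [0.1365, 0.2448, 0.1925, 0.2536, 0.1726], E[r] = 2.2087, γ^t·E[r] = 1.304229, running G = 10.116091
t=6: π = [0.1365, 0.2447, 0.1924, 0.2537, 0.1727], E[r] = 2.2089, γ^t·E[r] = 1.173876, running G = 11.289967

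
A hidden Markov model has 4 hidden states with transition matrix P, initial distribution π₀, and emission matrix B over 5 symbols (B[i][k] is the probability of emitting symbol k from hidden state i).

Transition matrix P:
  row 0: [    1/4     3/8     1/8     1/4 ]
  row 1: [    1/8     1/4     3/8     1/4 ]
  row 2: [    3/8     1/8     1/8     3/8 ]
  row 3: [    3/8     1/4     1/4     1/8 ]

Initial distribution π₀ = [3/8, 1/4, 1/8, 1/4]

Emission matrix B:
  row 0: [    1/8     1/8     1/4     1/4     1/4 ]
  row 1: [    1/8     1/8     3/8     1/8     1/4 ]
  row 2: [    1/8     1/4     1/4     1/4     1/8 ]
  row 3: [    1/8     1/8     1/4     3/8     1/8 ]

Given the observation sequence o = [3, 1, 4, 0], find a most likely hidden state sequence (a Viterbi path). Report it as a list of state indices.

t=0: δ = [9.375e-02, 3.125e-02, 3.125e-02, 9.375e-02]  (obs o_0=3)
t=1: δ = [4.395e-03, 4.395e-03, 5.859e-03, 2.930e-03]  ψ = [3, 0, 3, 0]  (obs o_1=1)
t=2: δ = [5.493e-04, 4.120e-04, 2.060e-04, 2.747e-04]  ψ = [2, 0, 1, 2]  (obs o_2=4)
t=3: δ = [1.717e-05, 2.575e-05, 1.931e-05, 1.717e-05]  ψ = [0, 0, 1, 0]  (obs o_3=0)
backtrack: best end state = 1; path = [3, 2, 0, 1]

path = [3, 2, 0, 1]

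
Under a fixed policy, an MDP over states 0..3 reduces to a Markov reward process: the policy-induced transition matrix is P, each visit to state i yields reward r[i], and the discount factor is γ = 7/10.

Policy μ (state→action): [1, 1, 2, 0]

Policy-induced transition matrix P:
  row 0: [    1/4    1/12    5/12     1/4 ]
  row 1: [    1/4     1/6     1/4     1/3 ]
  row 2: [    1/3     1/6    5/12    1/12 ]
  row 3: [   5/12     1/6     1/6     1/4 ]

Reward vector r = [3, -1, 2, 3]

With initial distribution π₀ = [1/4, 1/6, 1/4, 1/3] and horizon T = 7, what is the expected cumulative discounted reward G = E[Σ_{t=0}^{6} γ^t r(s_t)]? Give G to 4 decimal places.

t=0: π = [0.2500, 0.1667, 0.2500, 0.3333], E[r] = 2.0833, γ^t·E[r] = 2.083333, running G = 2.083333
t=1: π = [0.3264, 0.1458, 0.3056, 0.2222], E[r] = 2.1111, γ^t·E[r] = 1.477778, running G = 3.561111
t=2: π = [0.3125, 0.1395, 0.3368, 0.2112], E[r] = 2.1053, γ^t·E[r] = 1.031609, running G = 4.592720
t=3: π = [0.3133, 0.1406, 0.3406, 0.2055], E[r] = 2.0969, γ^t·E[r] = 0.719231, running G = 5.311951
t=4: π = [0.3126, 0.1406, 0.3419, 0.2049], E[r] = 2.0959, γ^t·E[r] = 0.503226, running G = 5.815177
t=5: π = [0.3126, 0.1406, 0.3420, 0.2047], E[r] = 2.0955, γ^t·E[r] = 0.352198, running G = 6.167375
t=6: π = [0.3126, 0.1406, 0.3420, 0.2047], E[r] = 2.0955, γ^t·E[r] = 0.246534, running G = 6.413908

G = 6.4139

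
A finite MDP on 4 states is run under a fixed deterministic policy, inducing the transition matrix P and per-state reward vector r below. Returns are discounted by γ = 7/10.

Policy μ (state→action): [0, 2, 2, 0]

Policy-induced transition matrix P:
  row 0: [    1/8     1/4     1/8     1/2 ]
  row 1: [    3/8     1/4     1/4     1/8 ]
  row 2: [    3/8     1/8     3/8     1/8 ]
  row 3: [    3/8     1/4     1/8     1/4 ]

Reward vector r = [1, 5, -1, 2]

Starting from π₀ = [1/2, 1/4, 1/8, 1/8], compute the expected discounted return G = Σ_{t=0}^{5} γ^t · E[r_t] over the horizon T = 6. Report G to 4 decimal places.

G = 5.3875

t=0: π = [0.5000, 0.2500, 0.1250, 0.1250], E[r] = 1.8750, γ^t·E[r] = 1.875000, running G = 1.875000
t=1: π = [0.2500, 0.2344, 0.1875, 0.3281], E[r] = 1.8906, γ^t·E[r] = 1.323438, running G = 3.198438
t=2: π = [0.3125, 0.2266, 0.2012, 0.2598], E[r] = 1.7637, γ^t·E[r] = 0.864199, running G = 4.062637
t=3: π = [0.2969, 0.2249, 0.2036, 0.2747], E[r] = 1.7668, γ^t·E[r] = 0.606028, running G = 4.668665
t=4: π = [0.3008, 0.2245, 0.2040, 0.2707], E[r] = 1.7608, γ^t·E[r] = 0.422776, running G = 5.091441
t=5: π = [0.2998, 0.2245, 0.2041, 0.2716], E[r] = 1.7615, γ^t·E[r] = 0.296052, running G = 5.387493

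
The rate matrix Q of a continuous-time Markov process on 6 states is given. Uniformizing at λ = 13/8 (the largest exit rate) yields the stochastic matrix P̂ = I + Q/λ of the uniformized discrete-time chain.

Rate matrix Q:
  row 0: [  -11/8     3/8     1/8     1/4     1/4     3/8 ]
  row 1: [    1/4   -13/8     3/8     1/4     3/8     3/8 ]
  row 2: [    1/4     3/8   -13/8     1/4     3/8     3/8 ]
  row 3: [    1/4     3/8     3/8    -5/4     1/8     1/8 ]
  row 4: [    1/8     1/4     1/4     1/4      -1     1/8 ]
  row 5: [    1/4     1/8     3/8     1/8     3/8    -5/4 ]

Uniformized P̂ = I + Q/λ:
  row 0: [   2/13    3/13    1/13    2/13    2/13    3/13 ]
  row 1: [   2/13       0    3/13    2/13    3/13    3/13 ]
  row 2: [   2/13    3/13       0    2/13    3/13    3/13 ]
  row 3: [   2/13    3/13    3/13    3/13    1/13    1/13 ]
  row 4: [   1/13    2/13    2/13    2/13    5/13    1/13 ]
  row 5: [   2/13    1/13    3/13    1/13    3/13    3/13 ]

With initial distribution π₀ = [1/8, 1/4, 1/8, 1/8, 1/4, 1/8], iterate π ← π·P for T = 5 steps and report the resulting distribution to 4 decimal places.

π = [0.1359, 0.1515, 0.1560, 0.1524, 0.2327, 0.1715]

t=0: π = [0.1250, 0.2500, 0.1250, 0.1250, 0.2500, 0.1250]
t=1: π = [0.1346, 0.1346, 0.1635, 0.1538, 0.2404, 0.1731]
t=2: π = [0.1354, 0.1546, 0.1538, 0.1524, 0.2337, 0.1701]
t=3: π = [0.1359, 0.1509, 0.1565, 0.1525, 0.2329, 0.1714]
t=4: π = [0.1359, 0.1517, 0.1558, 0.1524, 0.2327, 0.1715]
t=5: π = [0.1359, 0.1515, 0.1560, 0.1524, 0.2327, 0.1715]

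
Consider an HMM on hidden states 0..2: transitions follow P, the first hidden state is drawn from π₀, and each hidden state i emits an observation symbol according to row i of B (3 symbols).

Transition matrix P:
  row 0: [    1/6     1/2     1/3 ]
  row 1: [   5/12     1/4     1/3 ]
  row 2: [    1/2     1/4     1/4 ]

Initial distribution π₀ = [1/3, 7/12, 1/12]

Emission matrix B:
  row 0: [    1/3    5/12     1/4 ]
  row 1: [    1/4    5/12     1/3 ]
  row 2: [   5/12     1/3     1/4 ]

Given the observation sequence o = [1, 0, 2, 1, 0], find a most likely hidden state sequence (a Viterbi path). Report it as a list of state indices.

path = [1, 0, 1, 0, 2]

t=0: δ = [1.389e-01, 2.431e-01, 2.778e-02]  (obs o_0=1)
t=1: δ = [3.376e-02, 1.736e-02, 3.376e-02]  ψ = [1, 0, 1]  (obs o_1=0)
t=2: δ = [4.220e-03, 5.626e-03, 2.813e-03]  ψ = [2, 0, 0]  (obs o_2=2)
t=3: δ = [9.768e-04, 8.791e-04, 6.251e-04]  ψ = [1, 0, 1]  (obs o_3=1)
t=4: δ = [1.221e-04, 1.221e-04, 1.357e-04]  ψ = [1, 0, 0]  (obs o_4=0)
backtrack: best end state = 2; path = [1, 0, 1, 0, 2]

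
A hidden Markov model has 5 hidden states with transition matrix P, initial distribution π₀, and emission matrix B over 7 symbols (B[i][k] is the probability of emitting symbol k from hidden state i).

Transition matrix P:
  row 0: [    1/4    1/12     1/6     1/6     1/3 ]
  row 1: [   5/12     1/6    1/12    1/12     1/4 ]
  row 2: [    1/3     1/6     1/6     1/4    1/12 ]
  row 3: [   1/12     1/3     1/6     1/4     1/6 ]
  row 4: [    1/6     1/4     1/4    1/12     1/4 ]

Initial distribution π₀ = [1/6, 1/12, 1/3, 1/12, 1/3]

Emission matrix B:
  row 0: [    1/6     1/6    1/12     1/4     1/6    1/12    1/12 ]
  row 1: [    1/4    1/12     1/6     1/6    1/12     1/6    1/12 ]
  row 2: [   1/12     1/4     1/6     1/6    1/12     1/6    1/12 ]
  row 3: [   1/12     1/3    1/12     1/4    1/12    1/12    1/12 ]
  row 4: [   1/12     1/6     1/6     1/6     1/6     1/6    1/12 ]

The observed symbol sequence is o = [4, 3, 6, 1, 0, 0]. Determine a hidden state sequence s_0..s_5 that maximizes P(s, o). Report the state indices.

t=0: δ = [2.778e-02, 6.944e-03, 2.778e-02, 6.944e-03, 5.556e-02]  (obs o_0=4)
t=1: δ = [2.315e-03, 2.315e-03, 2.315e-03, 1.736e-03, 2.315e-03]  ψ = [2, 4, 4, 2, 4]  (obs o_1=3)
t=2: δ = [8.038e-05, 4.823e-05, 4.823e-05, 4.823e-05, 6.430e-05]  ψ = [1, 3, 4, 2, 0]  (obs o_2=6)
t=3: δ = [3.349e-06, 1.340e-06, 4.019e-06, 4.465e-06, 4.465e-06]  ψ = [0, 3, 4, 0, 0]  (obs o_3=1)
t=4: δ = [2.233e-07, 3.721e-07, 9.303e-08, 9.303e-08, 9.303e-08]  ψ = [2, 3, 4, 3, 0]  (obs o_4=0)
t=5: δ = [2.584e-08, 1.550e-08, 3.101e-09, 3.101e-09, 7.752e-09]  ψ = [1, 1, 0, 0, 1]  (obs o_5=0)
backtrack: best end state = 0; path = [4, 1, 0, 3, 1, 0]

path = [4, 1, 0, 3, 1, 0]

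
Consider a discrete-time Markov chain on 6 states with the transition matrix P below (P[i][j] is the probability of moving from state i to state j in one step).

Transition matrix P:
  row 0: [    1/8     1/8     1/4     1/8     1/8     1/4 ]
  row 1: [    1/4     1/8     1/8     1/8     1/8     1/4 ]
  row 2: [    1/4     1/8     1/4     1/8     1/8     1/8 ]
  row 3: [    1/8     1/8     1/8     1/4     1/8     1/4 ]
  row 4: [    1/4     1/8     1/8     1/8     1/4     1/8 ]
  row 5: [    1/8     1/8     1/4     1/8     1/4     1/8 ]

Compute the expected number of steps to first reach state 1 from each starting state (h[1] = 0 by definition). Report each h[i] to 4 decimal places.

First-step conditioning: h[1] = 0; for i ≠ 1, h[i] = 1 + Σ_k P[i][k]·h[k].
  h[0] = 1 + 1/8·h[0] + 1/4·h[2] + 1/8·h[3] + 1/8·h[4] + 1/4·h[5]
  h[2] = 1 + 1/4·h[0] + 1/4·h[2] + 1/8·h[3] + 1/8·h[4] + 1/8·h[5]
  h[3] = 1 + 1/8·h[0] + 1/8·h[2] + 1/4·h[3] + 1/8·h[4] + 1/4·h[5]
  h[4] = 1 + 1/4·h[0] + 1/8·h[2] + 1/8·h[3] + 1/4·h[4] + 1/8·h[5]
  h[5] = 1 + 1/8·h[0] + 1/4·h[2] + 1/8·h[3] + 1/4·h[4] + 1/8·h[5]
Solving the 5×5 linear system over states ≠ 1 gives exactly h = [8, 0, 8, 8, 8, 8] (h[1] = 0 is the target).

h = [8.0000, 0.0000, 8.0000, 8.0000, 8.0000, 8.0000]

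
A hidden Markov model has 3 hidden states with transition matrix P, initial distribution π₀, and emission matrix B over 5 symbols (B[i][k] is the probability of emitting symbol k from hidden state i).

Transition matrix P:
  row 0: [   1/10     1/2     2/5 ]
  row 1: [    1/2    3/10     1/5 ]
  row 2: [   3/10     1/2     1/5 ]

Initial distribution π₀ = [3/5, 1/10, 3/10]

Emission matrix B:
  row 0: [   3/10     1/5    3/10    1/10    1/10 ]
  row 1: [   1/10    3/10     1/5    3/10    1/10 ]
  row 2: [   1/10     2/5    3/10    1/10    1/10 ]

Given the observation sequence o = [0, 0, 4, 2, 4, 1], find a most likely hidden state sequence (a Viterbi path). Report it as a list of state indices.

t=0: δ = [1.800e-01, 1.000e-02, 3.000e-02]  (obs o_0=0)
t=1: δ = [5.400e-03, 9.000e-03, 7.200e-03]  ψ = [0, 0, 0]  (obs o_1=0)
t=2: δ = [4.500e-04, 3.600e-04, 2.160e-04]  ψ = [1, 2, 0]  (obs o_2=4)
t=3: δ = [5.400e-05, 4.500e-05, 5.400e-05]  ψ = [1, 0, 0]  (obs o_3=2)
t=4: δ = [2.250e-06, 2.700e-06, 2.160e-06]  ψ = [1, 0, 0]  (obs o_4=4)
t=5: δ = [2.700e-07, 3.375e-07, 3.600e-07]  ψ = [1, 0, 0]  (obs o_5=1)
backtrack: best end state = 2; path = [0, 1, 0, 1, 0, 2]

path = [0, 1, 0, 1, 0, 2]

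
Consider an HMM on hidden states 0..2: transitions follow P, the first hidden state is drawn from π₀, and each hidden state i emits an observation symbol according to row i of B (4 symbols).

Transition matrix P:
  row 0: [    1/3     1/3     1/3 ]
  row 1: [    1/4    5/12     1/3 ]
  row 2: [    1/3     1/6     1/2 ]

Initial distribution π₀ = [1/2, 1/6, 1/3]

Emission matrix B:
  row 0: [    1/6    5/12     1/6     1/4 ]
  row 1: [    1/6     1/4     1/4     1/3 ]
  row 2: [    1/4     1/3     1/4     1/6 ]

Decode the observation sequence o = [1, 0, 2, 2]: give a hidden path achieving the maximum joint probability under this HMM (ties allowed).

t=0: δ = [2.083e-01, 4.167e-02, 1.111e-01]  (obs o_0=1)
t=1: δ = [1.157e-02, 1.157e-02, 1.736e-02]  ψ = [0, 0, 0]  (obs o_1=0)
t=2: δ = [9.645e-04, 1.206e-03, 2.170e-03]  ψ = [2, 1, 2]  (obs o_2=2)
t=3: δ = [1.206e-04, 1.256e-04, 2.713e-04]  ψ = [2, 1, 2]  (obs o_3=2)
backtrack: best end state = 2; path = [0, 2, 2, 2]

path = [0, 2, 2, 2]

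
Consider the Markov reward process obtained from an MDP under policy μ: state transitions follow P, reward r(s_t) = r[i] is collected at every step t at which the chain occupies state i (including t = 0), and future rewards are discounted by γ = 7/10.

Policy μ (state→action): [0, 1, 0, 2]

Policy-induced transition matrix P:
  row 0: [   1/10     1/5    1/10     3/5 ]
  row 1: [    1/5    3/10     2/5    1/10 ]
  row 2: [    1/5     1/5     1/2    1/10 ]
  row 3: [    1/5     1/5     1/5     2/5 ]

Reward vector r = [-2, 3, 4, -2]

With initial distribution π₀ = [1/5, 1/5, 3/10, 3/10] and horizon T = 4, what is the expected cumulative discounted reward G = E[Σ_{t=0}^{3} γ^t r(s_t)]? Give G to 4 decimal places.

t=0: π = [0.2000, 0.2000, 0.3000, 0.3000], E[r] = 0.8000, γ^t·E[r] = 0.800000, running G = 0.800000
t=1: π = [0.1800, 0.2200, 0.3100, 0.2900], E[r] = 0.9600, γ^t·E[r] = 0.672000, running G = 1.472000
t=2: π = [0.1820, 0.2220, 0.3190, 0.2770], E[r] = 1.0240, γ^t·E[r] = 0.501760, running G = 1.973760
t=3: π = [0.1818, 0.2222, 0.3219, 0.2741], E[r] = 1.0424, γ^t·E[r] = 0.357543, running G = 2.331303

G = 2.3313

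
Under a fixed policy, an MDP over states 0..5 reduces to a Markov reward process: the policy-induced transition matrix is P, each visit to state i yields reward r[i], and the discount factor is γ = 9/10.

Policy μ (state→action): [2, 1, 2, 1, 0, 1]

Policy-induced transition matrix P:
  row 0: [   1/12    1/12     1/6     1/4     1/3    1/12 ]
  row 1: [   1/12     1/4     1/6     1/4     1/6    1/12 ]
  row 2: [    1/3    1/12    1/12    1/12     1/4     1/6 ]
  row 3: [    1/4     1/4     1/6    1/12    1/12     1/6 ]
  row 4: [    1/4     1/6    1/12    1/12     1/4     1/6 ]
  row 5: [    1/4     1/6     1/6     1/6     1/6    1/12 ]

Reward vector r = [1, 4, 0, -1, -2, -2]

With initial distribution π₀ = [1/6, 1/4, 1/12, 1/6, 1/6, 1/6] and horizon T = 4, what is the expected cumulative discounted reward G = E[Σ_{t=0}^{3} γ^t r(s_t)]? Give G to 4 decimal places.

G = 0.4751

t=0: π = [0.1667, 0.2500, 0.0833, 0.1667, 0.1667, 0.1667], E[r] = 0.3333, γ^t·E[r] = 0.333333, running G = 0.333333
t=1: π = [0.1875, 0.1806, 0.1458, 0.1667, 0.2014, 0.1181], E[r] = 0.1042, γ^t·E[r] = 0.093750, running G = 0.427083
t=2: π = [0.2008, 0.1678, 0.1377, 0.1545, 0.2130, 0.1262], E[r] = 0.0394, γ^t·E[r] = 0.031875, running G = 0.458958
t=3: π = [0.2000, 0.1653, 0.1374, 0.1553, 0.2165, 0.1254], E[r] = 0.0222, γ^t·E[r] = 0.016172, running G = 0.475130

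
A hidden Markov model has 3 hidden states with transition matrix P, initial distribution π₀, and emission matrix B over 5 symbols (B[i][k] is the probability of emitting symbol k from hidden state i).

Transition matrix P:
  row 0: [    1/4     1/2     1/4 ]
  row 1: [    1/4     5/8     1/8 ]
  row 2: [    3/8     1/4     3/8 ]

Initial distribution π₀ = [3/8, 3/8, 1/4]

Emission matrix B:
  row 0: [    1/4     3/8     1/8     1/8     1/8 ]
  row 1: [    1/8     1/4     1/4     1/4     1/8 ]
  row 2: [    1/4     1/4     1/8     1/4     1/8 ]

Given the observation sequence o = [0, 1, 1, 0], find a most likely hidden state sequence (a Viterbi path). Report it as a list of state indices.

t=0: δ = [9.375e-02, 4.688e-02, 6.250e-02]  (obs o_0=0)
t=1: δ = [8.789e-03, 1.172e-02, 5.859e-03]  ψ = [0, 0, 0]  (obs o_1=1)
t=2: δ = [1.099e-03, 1.831e-03, 5.493e-04]  ψ = [1, 1, 0]  (obs o_2=1)
t=3: δ = [1.144e-04, 1.431e-04, 6.866e-05]  ψ = [1, 1, 0]  (obs o_3=0)
backtrack: best end state = 1; path = [0, 1, 1, 1]

path = [0, 1, 1, 1]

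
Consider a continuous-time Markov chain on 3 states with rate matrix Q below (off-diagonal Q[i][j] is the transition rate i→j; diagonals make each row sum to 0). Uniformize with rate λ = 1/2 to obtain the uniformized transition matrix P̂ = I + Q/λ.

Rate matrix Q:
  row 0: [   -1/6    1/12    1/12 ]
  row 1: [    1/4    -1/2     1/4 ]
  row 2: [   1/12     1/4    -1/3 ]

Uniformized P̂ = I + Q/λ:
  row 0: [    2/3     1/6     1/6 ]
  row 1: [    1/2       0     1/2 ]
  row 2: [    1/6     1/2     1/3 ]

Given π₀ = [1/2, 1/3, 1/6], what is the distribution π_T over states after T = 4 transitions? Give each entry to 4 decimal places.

π = [0.4842, 0.2279, 0.2879]

t=0: π = [0.5000, 0.3333, 0.1667]
t=1: π = [0.5278, 0.1667, 0.3056]
t=2: π = [0.4861, 0.2407, 0.2731]
t=3: π = [0.4900, 0.2176, 0.2924]
t=4: π = [0.4842, 0.2279, 0.2879]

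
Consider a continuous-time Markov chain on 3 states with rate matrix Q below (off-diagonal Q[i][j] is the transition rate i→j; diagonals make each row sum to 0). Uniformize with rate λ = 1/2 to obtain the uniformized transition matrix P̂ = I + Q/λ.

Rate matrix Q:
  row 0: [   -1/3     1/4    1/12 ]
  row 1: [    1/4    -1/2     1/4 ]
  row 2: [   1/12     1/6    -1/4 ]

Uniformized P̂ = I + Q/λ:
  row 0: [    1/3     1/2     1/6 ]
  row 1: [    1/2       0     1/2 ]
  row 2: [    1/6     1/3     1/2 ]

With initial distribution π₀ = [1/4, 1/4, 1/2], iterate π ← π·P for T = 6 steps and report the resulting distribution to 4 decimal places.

t=0: π = [0.2500, 0.2500, 0.5000]
t=1: π = [0.2917, 0.2917, 0.4167]
t=2: π = [0.3125, 0.2847, 0.4028]
t=3: π = [0.3137, 0.2905, 0.3958]
t=4: π = [0.3158, 0.2888, 0.3954]
t=5: π = [0.3156, 0.2897, 0.3947]
t=6: π = [0.3158, 0.2894, 0.3948]

π = [0.3158, 0.2894, 0.3948]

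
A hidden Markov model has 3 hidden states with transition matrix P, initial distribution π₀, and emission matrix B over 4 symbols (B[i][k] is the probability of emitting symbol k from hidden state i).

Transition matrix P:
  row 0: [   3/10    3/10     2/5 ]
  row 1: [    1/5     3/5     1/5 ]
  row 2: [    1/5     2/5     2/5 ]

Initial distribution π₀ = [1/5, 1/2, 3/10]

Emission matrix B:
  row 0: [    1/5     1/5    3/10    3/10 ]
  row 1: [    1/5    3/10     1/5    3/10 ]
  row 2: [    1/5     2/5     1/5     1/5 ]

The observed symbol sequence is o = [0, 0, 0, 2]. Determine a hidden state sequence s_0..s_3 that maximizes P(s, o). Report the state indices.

t=0: δ = [4.000e-02, 1.000e-01, 6.000e-02]  (obs o_0=0)
t=1: δ = [4.000e-03, 1.200e-02, 4.800e-03]  ψ = [1, 1, 2]  (obs o_1=0)
t=2: δ = [4.800e-04, 1.440e-03, 4.800e-04]  ψ = [1, 1, 1]  (obs o_2=0)
t=3: δ = [8.640e-05, 1.728e-04, 5.760e-05]  ψ = [1, 1, 1]  (obs o_3=2)
backtrack: best end state = 1; path = [1, 1, 1, 1]

path = [1, 1, 1, 1]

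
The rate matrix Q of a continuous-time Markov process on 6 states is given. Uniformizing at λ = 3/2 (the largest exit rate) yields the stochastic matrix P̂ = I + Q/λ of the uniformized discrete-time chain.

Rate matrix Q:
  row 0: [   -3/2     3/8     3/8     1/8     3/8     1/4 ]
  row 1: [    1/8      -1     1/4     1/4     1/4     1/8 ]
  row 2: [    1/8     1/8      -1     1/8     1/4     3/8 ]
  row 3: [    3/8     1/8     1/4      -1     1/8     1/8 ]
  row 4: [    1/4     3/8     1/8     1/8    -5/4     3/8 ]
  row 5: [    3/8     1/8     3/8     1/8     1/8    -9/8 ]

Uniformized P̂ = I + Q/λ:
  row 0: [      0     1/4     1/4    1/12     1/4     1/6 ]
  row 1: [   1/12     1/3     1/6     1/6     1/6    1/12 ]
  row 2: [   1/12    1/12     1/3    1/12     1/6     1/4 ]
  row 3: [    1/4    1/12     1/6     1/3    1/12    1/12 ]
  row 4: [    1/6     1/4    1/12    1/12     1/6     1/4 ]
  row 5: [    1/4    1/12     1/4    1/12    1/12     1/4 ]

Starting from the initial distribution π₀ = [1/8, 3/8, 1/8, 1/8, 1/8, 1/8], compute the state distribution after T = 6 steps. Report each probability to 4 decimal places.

π = [0.1375, 0.1754, 0.2173, 0.1307, 0.1516, 0.1875]

t=0: π = [0.1250, 0.3750, 0.1250, 0.1250, 0.1250, 0.1250]
t=1: π = [0.1250, 0.2188, 0.1979, 0.1458, 0.1563, 0.1563]
t=2: π = [0.1363, 0.1849, 0.2101, 0.1380, 0.1519, 0.1788]
t=3: π = [0.1374, 0.1776, 0.2153, 0.1332, 0.1516, 0.1848]
t=4: π = [0.1375, 0.1759, 0.2168, 0.1314, 0.1516, 0.1867]
t=5: π = [0.1375, 0.1755, 0.2172, 0.1309, 0.1516, 0.1873]
t=6: π = [0.1375, 0.1754, 0.2173, 0.1307, 0.1516, 0.1875]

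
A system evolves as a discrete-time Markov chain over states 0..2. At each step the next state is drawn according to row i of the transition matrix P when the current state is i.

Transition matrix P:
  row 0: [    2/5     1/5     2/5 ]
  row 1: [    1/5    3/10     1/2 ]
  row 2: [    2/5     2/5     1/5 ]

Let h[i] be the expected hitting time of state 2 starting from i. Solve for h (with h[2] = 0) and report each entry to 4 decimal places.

First-step conditioning: h[2] = 0; for i ≠ 2, h[i] = 1 + Σ_k P[i][k]·h[k].
  h[0] = 1 + 2/5·h[0] + 1/5·h[1]
  h[1] = 1 + 1/5·h[0] + 3/10·h[1]
Solving the 2×2 linear system over states ≠ 2 gives exactly h = [45/19, 40/19, 0] (h[2] = 0 is the target).

h = [2.3684, 2.1053, 0.0000]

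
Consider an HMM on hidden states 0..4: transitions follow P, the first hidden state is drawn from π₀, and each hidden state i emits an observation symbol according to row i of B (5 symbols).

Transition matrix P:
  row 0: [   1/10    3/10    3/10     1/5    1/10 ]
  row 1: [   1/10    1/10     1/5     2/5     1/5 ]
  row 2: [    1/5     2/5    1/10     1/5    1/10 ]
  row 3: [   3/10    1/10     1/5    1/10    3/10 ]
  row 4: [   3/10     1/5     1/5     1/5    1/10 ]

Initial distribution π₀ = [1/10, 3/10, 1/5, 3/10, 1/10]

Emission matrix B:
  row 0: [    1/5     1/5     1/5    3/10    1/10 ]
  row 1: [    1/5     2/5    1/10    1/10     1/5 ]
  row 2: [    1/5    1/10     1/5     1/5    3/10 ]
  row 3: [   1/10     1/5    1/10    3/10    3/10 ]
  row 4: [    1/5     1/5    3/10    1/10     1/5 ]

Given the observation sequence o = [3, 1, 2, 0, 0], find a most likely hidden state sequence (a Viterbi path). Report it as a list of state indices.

path = [3, 4, 0, 2, 1]

t=0: δ = [3.000e-02, 3.000e-02, 4.000e-02, 9.000e-02, 1.000e-02]  (obs o_0=3)
t=1: δ = [5.400e-03, 6.400e-03, 1.800e-03, 2.400e-03, 5.400e-03]  ψ = [3, 2, 3, 1, 3]  (obs o_1=1)
t=2: δ = [3.240e-04, 1.620e-04, 3.240e-04, 2.560e-04, 3.840e-04]  ψ = [4, 0, 0, 1, 1]  (obs o_2=2)
t=3: δ = [2.304e-05, 2.592e-05, 1.944e-05, 7.680e-06, 1.536e-05]  ψ = [4, 2, 0, 4, 3]  (obs o_3=0)
t=4: δ = [9.216e-07, 1.555e-06, 1.382e-06, 1.037e-06, 1.037e-06]  ψ = [4, 2, 0, 1, 1]  (obs o_4=0)
backtrack: best end state = 1; path = [3, 4, 0, 2, 1]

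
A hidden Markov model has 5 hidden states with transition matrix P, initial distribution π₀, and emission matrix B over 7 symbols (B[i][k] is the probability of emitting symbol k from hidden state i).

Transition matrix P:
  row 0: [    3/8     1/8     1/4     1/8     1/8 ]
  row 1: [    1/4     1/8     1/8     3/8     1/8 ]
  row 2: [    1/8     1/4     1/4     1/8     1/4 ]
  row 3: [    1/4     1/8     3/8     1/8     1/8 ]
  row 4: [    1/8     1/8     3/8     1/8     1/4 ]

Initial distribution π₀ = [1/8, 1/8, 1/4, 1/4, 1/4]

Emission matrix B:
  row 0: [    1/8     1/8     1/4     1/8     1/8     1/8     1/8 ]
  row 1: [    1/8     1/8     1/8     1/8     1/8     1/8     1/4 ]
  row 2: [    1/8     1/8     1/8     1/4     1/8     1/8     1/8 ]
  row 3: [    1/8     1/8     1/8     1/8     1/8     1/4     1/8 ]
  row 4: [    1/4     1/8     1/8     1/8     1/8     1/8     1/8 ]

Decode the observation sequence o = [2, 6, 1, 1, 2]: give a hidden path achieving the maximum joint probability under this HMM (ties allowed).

t=0: δ = [3.125e-02, 1.562e-02, 3.125e-02, 3.125e-02, 3.125e-02]  (obs o_0=2)
t=1: δ = [1.465e-03, 1.953e-03, 1.465e-03, 7.324e-04, 9.766e-04]  ψ = [0, 2, 3, 1, 2]  (obs o_1=6)
t=2: δ = [6.866e-05, 4.578e-05, 4.578e-05, 9.155e-05, 4.578e-05]  ψ = [0, 2, 0, 1, 2]  (obs o_2=1)
t=3: δ = [3.219e-06, 1.431e-06, 4.292e-06, 2.146e-06, 1.431e-06]  ψ = [0, 2, 3, 1, 2]  (obs o_3=1)
t=4: δ = [3.017e-07, 1.341e-07, 1.341e-07, 6.706e-08, 1.341e-07]  ψ = [0, 2, 2, 1, 2]  (obs o_4=2)
backtrack: best end state = 0; path = [0, 0, 0, 0, 0]

path = [0, 0, 0, 0, 0]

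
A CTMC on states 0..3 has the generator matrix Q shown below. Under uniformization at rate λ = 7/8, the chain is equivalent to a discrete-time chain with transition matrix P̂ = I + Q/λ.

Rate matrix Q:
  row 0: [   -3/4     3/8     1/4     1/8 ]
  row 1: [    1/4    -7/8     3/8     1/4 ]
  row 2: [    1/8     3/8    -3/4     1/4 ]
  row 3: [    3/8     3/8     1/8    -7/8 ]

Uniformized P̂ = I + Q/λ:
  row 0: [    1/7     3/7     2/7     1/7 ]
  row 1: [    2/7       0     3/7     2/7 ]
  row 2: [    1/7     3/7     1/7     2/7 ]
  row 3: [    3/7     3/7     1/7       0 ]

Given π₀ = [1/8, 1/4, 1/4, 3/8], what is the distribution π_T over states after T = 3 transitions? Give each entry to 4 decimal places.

t=0: π = [0.1250, 0.2500, 0.2500, 0.3750]
t=1: π = [0.2857, 0.3214, 0.2321, 0.1607]
t=2: π = [0.2347, 0.2908, 0.2755, 0.1990]
t=3: π = [0.2413, 0.3039, 0.2595, 0.1953]

π = [0.2413, 0.3039, 0.2595, 0.1953]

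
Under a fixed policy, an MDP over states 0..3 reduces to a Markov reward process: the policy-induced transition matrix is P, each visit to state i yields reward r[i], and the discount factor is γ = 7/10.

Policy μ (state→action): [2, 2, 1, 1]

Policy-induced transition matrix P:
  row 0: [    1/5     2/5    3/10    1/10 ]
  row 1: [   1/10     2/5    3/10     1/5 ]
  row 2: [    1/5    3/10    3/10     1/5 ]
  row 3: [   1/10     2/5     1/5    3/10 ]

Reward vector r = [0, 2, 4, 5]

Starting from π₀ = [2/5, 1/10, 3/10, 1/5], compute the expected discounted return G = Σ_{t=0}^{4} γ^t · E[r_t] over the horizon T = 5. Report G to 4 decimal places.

G = 7.4281

t=0: π = [0.4000, 0.1000, 0.3000, 0.2000], E[r] = 2.4000, γ^t·E[r] = 2.400000, running G = 2.400000
t=1: π = [0.1700, 0.3700, 0.2800, 0.1800], E[r] = 2.7600, γ^t·E[r] = 1.932000, running G = 4.332000
t=2: π = [0.1450, 0.3720, 0.2820, 0.2010], E[r] = 2.8770, γ^t·E[r] = 1.409730, running G = 5.741730
t=3: π = [0.1427, 0.3718, 0.2799, 0.2056], E[r] = 2.8912, γ^t·E[r] = 0.991682, running G = 6.733412
t=4: π = [0.1423, 0.3720, 0.2794, 0.2063], E[r] = 2.8932, γ^t·E[r] = 0.694665, running G = 7.428076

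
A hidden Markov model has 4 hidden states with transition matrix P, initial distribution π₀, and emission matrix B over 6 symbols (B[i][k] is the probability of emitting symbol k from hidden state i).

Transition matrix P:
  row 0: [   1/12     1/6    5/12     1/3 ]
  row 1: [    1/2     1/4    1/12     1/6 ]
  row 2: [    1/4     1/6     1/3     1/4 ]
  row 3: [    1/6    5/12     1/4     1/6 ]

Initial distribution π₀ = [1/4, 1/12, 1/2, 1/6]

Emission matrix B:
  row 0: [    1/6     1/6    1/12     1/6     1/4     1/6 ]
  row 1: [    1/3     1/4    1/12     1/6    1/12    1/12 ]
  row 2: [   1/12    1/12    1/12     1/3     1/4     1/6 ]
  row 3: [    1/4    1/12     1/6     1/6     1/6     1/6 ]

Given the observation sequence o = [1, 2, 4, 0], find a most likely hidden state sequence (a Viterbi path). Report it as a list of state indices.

path = [0, 3, 2, 3]

t=0: δ = [4.167e-02, 2.083e-02, 4.167e-02, 1.389e-02]  (obs o_0=1)
t=1: δ = [8.681e-04, 5.787e-04, 1.447e-03, 2.315e-03]  ψ = [1, 0, 0, 0]  (obs o_1=2)
t=2: δ = [9.645e-05, 8.038e-05, 1.447e-04, 6.430e-05]  ψ = [3, 3, 3, 3]  (obs o_2=4)
t=3: δ = [6.698e-06, 8.931e-06, 4.019e-06, 9.042e-06]  ψ = [1, 3, 2, 2]  (obs o_3=0)
backtrack: best end state = 3; path = [0, 3, 2, 3]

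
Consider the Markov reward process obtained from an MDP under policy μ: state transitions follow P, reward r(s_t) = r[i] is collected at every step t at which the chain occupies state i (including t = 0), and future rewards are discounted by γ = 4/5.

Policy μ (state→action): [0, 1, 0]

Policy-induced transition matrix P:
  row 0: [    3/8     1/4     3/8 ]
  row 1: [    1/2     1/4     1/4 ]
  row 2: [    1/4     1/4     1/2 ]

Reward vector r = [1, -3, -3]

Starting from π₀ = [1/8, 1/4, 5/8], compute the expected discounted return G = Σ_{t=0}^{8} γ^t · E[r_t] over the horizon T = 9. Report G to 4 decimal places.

t=0: π = [0.1250, 0.2500, 0.6250], E[r] = -2.5000, γ^t·E[r] = -2.500000, running G = -2.500000
t=1: π = [0.3281, 0.2500, 0.4219], E[r] = -1.6875, γ^t·E[r] = -1.350000, running G = -3.850000
t=2: π = [0.3535, 0.2500, 0.3965], E[r] = -1.5859, γ^t·E[r] = -1.015000, running G = -4.865000
t=3: π = [0.3567, 0.2500, 0.3933], E[r] = -1.5732, γ^t·E[r] = -0.805500, running G = -5.670500
t=4: π = [0.3571, 0.2500, 0.3929], E[r] = -1.5717, γ^t·E[r] = -0.643750, running G = -6.314250
t=5: π = [0.3571, 0.2500, 0.3929], E[r] = -1.5715, γ^t·E[r] = -0.514935, running G = -6.829185
t=6: π = [0.3571, 0.2500, 0.3929], E[r] = -1.5714, γ^t·E[r] = -0.411942, running G = -7.241127
t=7: π = [0.3571, 0.2500, 0.3929], E[r] = -1.5714, γ^t·E[r] = -0.329553, running G = -7.570679
t=8: π = [0.3571, 0.2500, 0.3929], E[r] = -1.5714, γ^t·E[r] = -0.263642, running G = -7.834321

G = -7.8343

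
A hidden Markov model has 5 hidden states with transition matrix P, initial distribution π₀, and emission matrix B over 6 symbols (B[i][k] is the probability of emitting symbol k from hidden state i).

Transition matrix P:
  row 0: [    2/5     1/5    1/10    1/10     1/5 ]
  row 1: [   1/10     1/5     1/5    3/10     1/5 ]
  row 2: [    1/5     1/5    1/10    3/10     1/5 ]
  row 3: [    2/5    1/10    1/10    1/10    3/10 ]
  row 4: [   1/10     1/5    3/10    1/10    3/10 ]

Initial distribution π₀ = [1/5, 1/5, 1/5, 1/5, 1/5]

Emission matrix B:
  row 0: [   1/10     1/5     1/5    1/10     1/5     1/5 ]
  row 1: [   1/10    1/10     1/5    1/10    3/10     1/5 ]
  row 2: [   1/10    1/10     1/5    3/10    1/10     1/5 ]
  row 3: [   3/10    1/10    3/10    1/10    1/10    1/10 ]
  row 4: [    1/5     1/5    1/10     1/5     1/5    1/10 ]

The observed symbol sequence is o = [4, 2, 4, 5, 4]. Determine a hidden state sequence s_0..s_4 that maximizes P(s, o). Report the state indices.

path = [1, 3, 0, 0, 0]

t=0: δ = [4.000e-02, 6.000e-02, 2.000e-02, 2.000e-02, 4.000e-02]  (obs o_0=4)
t=1: δ = [3.200e-03, 2.400e-03, 2.400e-03, 5.400e-03, 1.200e-03]  ψ = [0, 1, 1, 1, 1]  (obs o_1=2)
t=2: δ = [4.320e-04, 1.920e-04, 5.400e-05, 7.200e-05, 3.240e-04]  ψ = [3, 0, 3, 1, 3]  (obs o_2=4)
t=3: δ = [3.456e-05, 1.728e-05, 1.944e-05, 5.760e-06, 9.720e-06]  ψ = [0, 0, 4, 1, 4]  (obs o_3=5)
t=4: δ = [2.765e-06, 2.074e-06, 3.456e-07, 5.832e-07, 1.382e-06]  ψ = [0, 0, 0, 2, 0]  (obs o_4=4)
backtrack: best end state = 0; path = [1, 3, 0, 0, 0]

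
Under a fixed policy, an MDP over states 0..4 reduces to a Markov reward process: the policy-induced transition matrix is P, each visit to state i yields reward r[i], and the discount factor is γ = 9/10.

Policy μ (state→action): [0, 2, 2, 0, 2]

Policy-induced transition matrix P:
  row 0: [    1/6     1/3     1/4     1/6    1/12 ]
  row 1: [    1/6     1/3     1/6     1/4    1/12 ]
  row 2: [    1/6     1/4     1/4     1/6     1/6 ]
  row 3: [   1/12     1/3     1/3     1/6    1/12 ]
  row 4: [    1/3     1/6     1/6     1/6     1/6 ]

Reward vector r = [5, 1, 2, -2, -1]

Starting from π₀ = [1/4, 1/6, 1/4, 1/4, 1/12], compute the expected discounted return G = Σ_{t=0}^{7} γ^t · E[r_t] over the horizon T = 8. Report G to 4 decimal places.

t=0: π = [0.2500, 0.1667, 0.2500, 0.2500, 0.0833], E[r] = 1.3333, γ^t·E[r] = 1.333333, running G = 1.333333
t=1: π = [0.1597, 0.2986, 0.2500, 0.1806, 0.1111], E[r] = 1.1250, γ^t·E[r] = 1.012500, running G = 2.345833
t=2: π = [0.1701, 0.2940, 0.2309, 0.1916, 0.1134], E[r] = 1.1100, γ^t·E[r] = 0.899063, running G = 3.244896
t=3: π = [0.1696, 0.2952, 0.2320, 0.1912, 0.1120], E[r] = 1.1129, γ^t·E[r] = 0.811301, running G = 4.056197
t=4: π = [0.1694, 0.2953, 0.2320, 0.1913, 0.1120], E[r] = 1.1118, γ^t·E[r] = 0.729467, running G = 4.785663
t=5: π = [0.1694, 0.2953, 0.2320, 0.1913, 0.1120], E[r] = 1.1117, γ^t·E[r] = 0.656473, running G = 5.442136
t=6: π = [0.1694, 0.2953, 0.2320, 0.1913, 0.1120], E[r] = 1.1117, γ^t·E[r] = 0.590823, running G = 6.032959
t=7: π = [0.1694, 0.2953, 0.2320, 0.1913, 0.1120], E[r] = 1.1117, γ^t·E[r] = 0.531740, running G = 6.564699

G = 6.5647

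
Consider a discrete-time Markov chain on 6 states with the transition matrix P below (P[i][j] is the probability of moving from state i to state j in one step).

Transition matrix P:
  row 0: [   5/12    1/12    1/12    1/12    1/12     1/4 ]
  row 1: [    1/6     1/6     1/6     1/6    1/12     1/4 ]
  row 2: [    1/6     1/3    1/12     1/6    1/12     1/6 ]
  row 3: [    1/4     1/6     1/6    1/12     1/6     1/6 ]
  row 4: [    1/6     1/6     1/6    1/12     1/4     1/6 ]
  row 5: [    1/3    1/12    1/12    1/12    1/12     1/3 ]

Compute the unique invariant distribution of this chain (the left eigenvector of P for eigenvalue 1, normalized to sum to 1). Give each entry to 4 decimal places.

Balance equations π_j = Σ_i π_i·P[i][j]:
  π_0 = 5/12·π_0 + 1/6·π_1 + 1/6·π_2 + 1/4·π_3 + 1/6·π_4 + 1/3·π_5
  π_1 = 1/12·π_0 + 1/6·π_1 + 1/3·π_2 + 1/6·π_3 + 1/6·π_4 + 1/12·π_5
  π_2 = 1/12·π_0 + 1/6·π_1 + 1/12·π_2 + 1/6·π_3 + 1/6·π_4 + 1/12·π_5
  π_3 = 1/12·π_0 + 1/6·π_1 + 1/6·π_2 + 1/12·π_3 + 1/12·π_4 + 1/12·π_5
  π_4 = 1/12·π_0 + 1/12·π_1 + 1/12·π_2 + 1/6·π_3 + 1/4·π_4 + 1/12·π_5
  normalize: π_0 + π_1 + π_2 + π_3 + π_4 + π_5 = 1
Solving the linear system gives exactly π = [763/2651, 715/5061, 572/5061, 529/5061, 559/5061, 13523/55671].

π = [0.2878, 0.1413, 0.1130, 0.1045, 0.1105, 0.2429]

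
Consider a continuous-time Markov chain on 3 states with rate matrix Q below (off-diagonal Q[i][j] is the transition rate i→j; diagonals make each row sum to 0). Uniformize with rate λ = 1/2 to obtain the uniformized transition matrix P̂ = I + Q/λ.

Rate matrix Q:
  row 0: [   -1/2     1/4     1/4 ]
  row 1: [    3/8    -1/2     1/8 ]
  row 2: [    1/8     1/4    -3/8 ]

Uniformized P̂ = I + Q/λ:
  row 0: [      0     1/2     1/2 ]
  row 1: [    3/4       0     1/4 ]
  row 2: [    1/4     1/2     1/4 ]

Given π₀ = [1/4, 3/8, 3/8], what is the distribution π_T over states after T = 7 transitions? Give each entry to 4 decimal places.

t=0: π = [0.2500, 0.3750, 0.3750]
t=1: π = [0.3750, 0.3125, 0.3125]
t=2: π = [0.3125, 0.3438, 0.3438]
t=3: π = [0.3438, 0.3281, 0.3281]
t=4: π = [0.3281, 0.3359, 0.3359]
t=5: π = [0.3359, 0.3320, 0.3320]
t=6: π = [0.3320, 0.3340, 0.3340]
t=7: π = [0.3340, 0.3330, 0.3330]

π = [0.3340, 0.3330, 0.3330]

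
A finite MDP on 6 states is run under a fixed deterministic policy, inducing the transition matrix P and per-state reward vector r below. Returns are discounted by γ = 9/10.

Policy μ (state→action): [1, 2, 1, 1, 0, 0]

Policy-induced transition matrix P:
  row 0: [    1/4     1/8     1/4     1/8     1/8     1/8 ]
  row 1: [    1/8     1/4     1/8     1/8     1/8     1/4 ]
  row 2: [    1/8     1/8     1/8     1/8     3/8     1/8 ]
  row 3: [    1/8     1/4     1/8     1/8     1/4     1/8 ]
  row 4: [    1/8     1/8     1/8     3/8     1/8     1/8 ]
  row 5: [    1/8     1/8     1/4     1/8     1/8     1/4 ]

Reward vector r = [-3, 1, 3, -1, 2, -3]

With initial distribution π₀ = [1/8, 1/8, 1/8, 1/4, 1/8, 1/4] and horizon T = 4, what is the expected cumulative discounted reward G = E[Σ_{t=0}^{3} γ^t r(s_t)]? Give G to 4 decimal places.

G = -0.7588

t=0: π = [0.1250, 0.1250, 0.1250, 0.2500, 0.1250, 0.2500], E[r] = -0.6250, γ^t·E[r] = -0.625000, running G = -0.625000
t=1: π = [0.1406, 0.1719, 0.1719, 0.1563, 0.1875, 0.1719], E[r] = -0.0313, γ^t·E[r] = -0.028125, running G = -0.653125
t=2: π = [0.1426, 0.1660, 0.1641, 0.1719, 0.1875, 0.1680], E[r] = -0.0703, γ^t·E[r] = -0.056953, running G = -0.710078
t=3: π = [0.1428, 0.1672, 0.1638, 0.1719, 0.1875, 0.1667], E[r] = -0.0669, γ^t·E[r] = -0.048766, running G = -0.758844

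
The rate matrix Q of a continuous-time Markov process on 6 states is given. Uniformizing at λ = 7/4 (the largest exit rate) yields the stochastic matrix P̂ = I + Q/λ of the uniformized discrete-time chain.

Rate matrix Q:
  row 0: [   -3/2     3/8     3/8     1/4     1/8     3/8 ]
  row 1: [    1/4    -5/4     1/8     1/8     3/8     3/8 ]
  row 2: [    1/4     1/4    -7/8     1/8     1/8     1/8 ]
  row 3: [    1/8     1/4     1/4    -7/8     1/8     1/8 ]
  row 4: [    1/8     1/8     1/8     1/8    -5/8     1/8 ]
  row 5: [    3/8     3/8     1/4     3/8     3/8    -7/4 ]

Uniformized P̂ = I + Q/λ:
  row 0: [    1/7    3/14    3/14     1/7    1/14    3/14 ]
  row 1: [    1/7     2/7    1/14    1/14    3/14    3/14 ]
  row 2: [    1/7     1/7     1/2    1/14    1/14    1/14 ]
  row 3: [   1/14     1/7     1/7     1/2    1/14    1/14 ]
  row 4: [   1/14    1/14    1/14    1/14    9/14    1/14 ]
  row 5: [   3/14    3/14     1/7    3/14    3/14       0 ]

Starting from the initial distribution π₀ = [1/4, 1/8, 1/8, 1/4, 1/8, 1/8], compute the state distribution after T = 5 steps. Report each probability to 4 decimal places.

π = [0.1207, 0.1653, 0.1906, 0.1683, 0.2501, 0.1050]

t=0: π = [0.2500, 0.1250, 0.1250, 0.2500, 0.1250, 0.1250]
t=1: π = [0.1250, 0.1786, 0.1875, 0.2143, 0.1786, 0.1161]
t=2: π = [0.1231, 0.1728, 0.1932, 0.1888, 0.2156, 0.1065]
t=3: π = [0.1216, 0.1685, 0.1929, 0.1763, 0.2345, 0.1061]
t=4: π = [0.1211, 0.1664, 0.1917, 0.1708, 0.2447, 0.1053]
t=5: π = [0.1207, 0.1653, 0.1906, 0.1683, 0.2501, 0.1050]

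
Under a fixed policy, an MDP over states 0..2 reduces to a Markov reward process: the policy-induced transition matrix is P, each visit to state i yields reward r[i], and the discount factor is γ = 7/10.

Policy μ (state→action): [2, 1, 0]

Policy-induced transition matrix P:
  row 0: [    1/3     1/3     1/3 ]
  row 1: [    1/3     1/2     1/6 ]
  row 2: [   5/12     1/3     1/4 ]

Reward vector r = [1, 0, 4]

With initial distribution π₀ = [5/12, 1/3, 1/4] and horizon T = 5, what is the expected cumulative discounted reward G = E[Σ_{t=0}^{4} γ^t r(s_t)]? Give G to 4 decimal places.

t=0: π = [0.4167, 0.3333, 0.2500], E[r] = 1.4167, γ^t·E[r] = 1.416667, running G = 1.416667
t=1: π = [0.3542, 0.3889, 0.2569], E[r] = 1.3819, γ^t·E[r] = 0.967361, running G = 2.384028
t=2: π = [0.3547, 0.3981, 0.2471], E[r] = 1.3432, γ^t·E[r] = 0.658154, running G = 3.042182
t=3: π = [0.3539, 0.3997, 0.2464], E[r] = 1.3395, γ^t·E[r] = 0.459434, running G = 3.501616
t=4: π = [0.3539, 0.3999, 0.2462], E[r] = 1.3386, γ^t·E[r] = 0.321400, running G = 3.823016

G = 3.8230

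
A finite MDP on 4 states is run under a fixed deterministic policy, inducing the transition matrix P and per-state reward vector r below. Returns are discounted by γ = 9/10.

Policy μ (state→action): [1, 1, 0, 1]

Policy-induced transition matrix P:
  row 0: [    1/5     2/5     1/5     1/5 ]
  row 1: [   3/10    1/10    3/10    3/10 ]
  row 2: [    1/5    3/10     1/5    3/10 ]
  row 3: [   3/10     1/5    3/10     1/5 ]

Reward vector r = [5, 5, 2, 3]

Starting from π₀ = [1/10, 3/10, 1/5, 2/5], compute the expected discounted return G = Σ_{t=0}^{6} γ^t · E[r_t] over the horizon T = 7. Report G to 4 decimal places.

G = 19.3706

t=0: π = [0.1000, 0.3000, 0.2000, 0.4000], E[r] = 3.6000, γ^t·E[r] = 3.600000, running G = 3.600000
t=1: π = [0.2700, 0.2100, 0.2700, 0.2500], E[r] = 3.6900, γ^t·E[r] = 3.321000, running G = 6.921000
t=2: π = [0.2460, 0.2600, 0.2460, 0.2480], E[r] = 3.7660, γ^t·E[r] = 3.050460, running G = 9.971460
t=3: π = [0.2508, 0.2478, 0.2508, 0.2506], E[r] = 3.7464, γ^t·E[r] = 2.731126, running G = 12.702586
t=4: π = [0.2498, 0.2505, 0.2498, 0.2499], E[r] = 3.7508, γ^t·E[r] = 2.460874, running G = 15.163459
t=5: π = [0.2500, 0.2499, 0.2500, 0.2500], E[r] = 3.7498, γ^t·E[r] = 2.214245, running G = 17.377705
t=6: π = [0.2500, 0.2500, 0.2500, 0.2500], E[r] = 3.7500, γ^t·E[r] = 1.992921, running G = 19.370625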